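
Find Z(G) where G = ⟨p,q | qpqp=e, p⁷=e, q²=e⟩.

An element z ∈ Z(G) iff z commutes with every generator.
For example e is central: e·p = p = p·e; e·q = q = q·e.
Whereas p ∉ Z(G) since p·q = pq ≠ p⁶q = q·p.
Checking each of the 14 elements this way gives Z(G) = {e}, of order 1.

Answer: {e}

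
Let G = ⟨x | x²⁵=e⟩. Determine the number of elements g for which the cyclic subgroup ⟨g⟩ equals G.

G is cyclic of order 25. An element generates G iff its order is 25, and a cyclic group of order 25 has exactly φ(25) = 20 such elements.

Answer: 20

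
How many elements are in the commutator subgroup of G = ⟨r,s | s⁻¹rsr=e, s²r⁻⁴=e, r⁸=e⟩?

G' = [G, G] is generated by all commutators. The generator-pair commutators are: [r, s] = r².
The subgroup they normally generate is {e, r², r⁴, r⁶}, of order 4.
Check: |G/G'| = 16/4 = 4 is the order of the abelianisation.

Answer: 4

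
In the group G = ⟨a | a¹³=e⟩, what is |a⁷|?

Compute successive powers until reaching e:
  (a⁷)¹ = a⁷, (a⁷)² = a, (a⁷)³ = a⁸, (a⁷)⁴ = a², (a⁷)⁵ = a⁹, (a⁷)⁶ = a³, (a⁷)⁷ = a¹⁰, (a⁷)⁸ = a⁴, (a⁷)⁹ = a¹¹, (a⁷)¹⁰ = a⁵, (a⁷)¹¹ = a¹², (a⁷)¹² = a⁶, (a⁷)¹³ = e.
The smallest positive k with (a⁷)ᵏ = e is 13.

Answer: 13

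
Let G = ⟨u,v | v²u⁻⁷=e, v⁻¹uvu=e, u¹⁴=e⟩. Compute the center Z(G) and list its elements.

An element z ∈ Z(G) iff z commutes with every generator.
For example u⁷ is central: (u⁷)·u = u⁸ = u·(u⁷); (u⁷)·v = v⁻¹ = v·(u⁷).
Whereas u ∉ Z(G) since u·v = uv ≠ u⁶v⁻¹ = v·u.
Checking each of the 28 elements this way gives Z(G) = {e, u⁷}, of order 2.

Answer: {e, u⁷}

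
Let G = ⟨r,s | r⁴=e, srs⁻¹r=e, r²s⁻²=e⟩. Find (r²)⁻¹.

The order of (r²) is 2 (smallest k with (r²)ᵏ = e), so (r²)⁻¹ = (r²)¹ = r².
Check: (r²) · (r²) → (r²) · r² = e, giving e as required.

Answer: r²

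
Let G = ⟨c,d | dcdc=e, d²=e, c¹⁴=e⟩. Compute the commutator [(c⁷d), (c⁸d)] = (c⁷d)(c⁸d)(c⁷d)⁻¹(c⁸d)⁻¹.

[(c⁷d), (c⁸d)] = (c⁷d)·(c⁸d)·(c⁷d)⁻¹·(c⁸d)⁻¹.
  (c⁷d) · (c⁸d) = c¹³
  (c¹³) · (c⁷d) = c⁶d
  (c⁶d) · (c⁸d) = c¹²

Answer: c¹²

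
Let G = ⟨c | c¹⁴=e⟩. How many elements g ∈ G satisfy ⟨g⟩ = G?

G is cyclic of order 14. An element generates G iff its order is 14, and a cyclic group of order 14 has exactly φ(14) = 6 such elements.

Answer: 6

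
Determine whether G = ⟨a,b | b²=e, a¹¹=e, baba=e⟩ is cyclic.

Every cyclic group is abelian. But a·b = ab while b·a = a¹⁰b, so a·b ≠ b·a and G is not abelian. Hence G is not cyclic.

Answer: No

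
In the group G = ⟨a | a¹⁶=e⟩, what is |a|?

Compute successive powers until reaching e:
  a¹ = a, a² = a², a³ = a³, a⁴ = a⁴, a⁵ = a⁵, a⁶ = a⁶, a⁷ = a⁷, a⁸ = a⁸, a⁹ = a⁹, a¹⁰ = a¹⁰, a¹¹ = a¹¹, a¹² = a¹², a¹³ = a¹³, a¹⁴ = a¹⁴, a¹⁵ = a¹⁵, a¹⁶ = e.
The smallest positive k with aᵏ = e is 16.

Answer: 16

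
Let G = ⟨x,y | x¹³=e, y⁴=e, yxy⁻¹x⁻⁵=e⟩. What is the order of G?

Enumerate words in the generators, reducing via the relations: the distinct elements are
  {e, x, y, xy, x², x³, x⁴, x⁵, x⁶, x⁷, x⁸, x⁹, y², y³, xy², xy³, x²y, x³y, x¹², x¹¹, x¹⁰, x⁴y, x⁵y, x⁶y, x⁷y, x⁸y, x⁹y, x²y², x²y³, x³y², x³y³, x¹²y, x¹¹y, x¹⁰y, x⁴y², x⁴y³, x⁵y², x⁵y³, x⁶y², x⁶y³, x⁷y², x⁷y³, x⁸y², x⁸y³, x⁹y², x⁹y³, x¹²y², x¹²y³, x¹¹y², x¹¹y³, x¹⁰y², x¹⁰y³}.
No further products give new elements, so |G| = 52.

Answer: 52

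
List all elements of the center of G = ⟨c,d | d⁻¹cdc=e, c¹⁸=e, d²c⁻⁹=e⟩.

An element z ∈ Z(G) iff z commutes with every generator.
For example c⁹ is central: (c⁹)·c = c¹⁰ = c·(c⁹); (c⁹)·d = d⁻¹ = d·(c⁹).
Whereas c ∉ Z(G) since c·d = cd ≠ c⁸d⁻¹ = d·c.
Checking each of the 36 elements this way gives Z(G) = {e, c⁹}, of order 2.

Answer: {e, c⁹}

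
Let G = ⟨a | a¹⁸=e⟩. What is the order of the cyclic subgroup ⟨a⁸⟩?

|⟨a⁸⟩| equals the order of a⁸. Compute successive powers until reaching e:
  (a⁸)¹ = a⁸, (a⁸)² = a¹⁶, (a⁸)³ = a⁶, (a⁸)⁴ = a¹⁴, (a⁸)⁵ = a⁴, (a⁸)⁶ = a¹², (a⁸)⁷ = a², (a⁸)⁸ = a¹⁰, (a⁸)⁹ = e.
The smallest positive k with (a⁸)ᵏ = e is 9, so |⟨a⁸⟩| = 9.

Answer: 9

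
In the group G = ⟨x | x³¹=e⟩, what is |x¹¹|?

Compute successive powers until reaching e:
  (x¹¹)¹ = x¹¹, (x¹¹)² = x²², (x¹¹)³ = x², (x¹¹)⁴ = x¹³, (x¹¹)⁵ = x²⁴, (x¹¹)⁶ = x⁴, (x¹¹)⁷ = x¹⁵, (x¹¹)⁸ = x²⁶, (x¹¹)⁹ = x⁶, (x¹¹)¹⁰ = x¹⁷, (x¹¹)¹¹ = x²⁸, (x¹¹)¹² = x⁸, (x¹¹)¹³ = x¹⁹, (x¹¹)¹⁴ = x³⁰, (x¹¹)¹⁵ = x¹⁰, (x¹¹)¹⁶ = x²¹, (x¹¹)¹⁷ = x, (x¹¹)¹⁸ = x¹², (x¹¹)¹⁹ = x²³, (x¹¹)²⁰ = x³, (x¹¹)²¹ = x¹⁴, (x¹¹)²² = x²⁵, (x¹¹)²³ = x⁵, (x¹¹)²⁴ = x¹⁶, (x¹¹)²⁵ = x²⁷, (x¹¹)²⁶ = x⁷, (x¹¹)²⁷ = x¹⁸, (x¹¹)²⁸ = x²⁹, (x¹¹)²⁹ = x⁹, (x¹¹)³⁰ = x²⁰, (x¹¹)³¹ = e.
The smallest positive k with (x¹¹)ᵏ = e is 31.

Answer: 31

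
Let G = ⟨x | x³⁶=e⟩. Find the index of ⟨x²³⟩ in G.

First find ord(x²³) by computing successive powers:
  (x²³)¹ = x²³, (x²³)² = x¹⁰, (x²³)³ = x³³, (x²³)⁴ = x²⁰, (x²³)⁵ = x⁷, (x²³)⁶ = x³⁰, (x²³)⁷ = x¹⁷, (x²³)⁸ = x⁴, (x²³)⁹ = x²⁷, (x²³)¹⁰ = x¹⁴, (x²³)¹¹ = x, (x²³)¹² = x²⁴, (x²³)¹³ = x¹¹, (x²³)¹⁴ = x³⁴, (x²³)¹⁵ = x²¹, (x²³)¹⁶ = x⁸, (x²³)¹⁷ = x³¹, (x²³)¹⁸ = x¹⁸, (x²³)¹⁹ = x⁵, (x²³)²⁰ = x²⁸, (x²³)²¹ = x¹⁵, (x²³)²² = x², (x²³)²³ = x²⁵, (x²³)²⁴ = x¹², (x²³)²⁵ = x³⁵, (x²³)²⁶ = x²², (x²³)²⁷ = x⁹, (x²³)²⁸ = x³², (x²³)²⁹ = x¹⁹, (x²³)³⁰ = x⁶, (x²³)³¹ = x²⁹, (x²³)³² = x¹⁶, (x²³)³³ = x³, (x²³)³⁴ = x²⁶, (x²³)³⁵ = x¹³, (x²³)³⁶ = e.
So |⟨x²³⟩| = ord(x²³) = 36. With |G| = 36, by Lagrange [G : ⟨x²³⟩] = 36/36 = 1.

Answer: 1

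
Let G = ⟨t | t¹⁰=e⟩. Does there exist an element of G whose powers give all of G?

|G| = 10. The element t has order 10 (its powers give 10 distinct elements), so ⟨t⟩ = G and G is cyclic.

Answer: Yes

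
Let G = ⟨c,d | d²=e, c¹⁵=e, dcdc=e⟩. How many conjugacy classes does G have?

The conjugacy classes (representative and size) are:
  [e] (size 1), [c¹⁴] (size 2), [c²] (size 2), [c³] (size 2), [c⁴] (size 2), [c¹⁰] (size 2), [c⁹] (size 2), [c⁷] (size 2), [c¹³d] (size 15).
Class equation: 1 + 2 + 2 + 2 + 2 + 2 + 2 + 2 + 15 = 30 = |G|. So G has 9 conjugacy classes.

Answer: 9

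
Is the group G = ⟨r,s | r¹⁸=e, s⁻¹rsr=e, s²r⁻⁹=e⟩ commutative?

r·s = rs but s·r = r⁸s⁻¹, so r·s ≠ s·r and G is not abelian.

Answer: No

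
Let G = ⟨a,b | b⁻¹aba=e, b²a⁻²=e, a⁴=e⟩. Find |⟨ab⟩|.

|⟨ab⟩| equals the order of ab. Compute successive powers until reaching e:
  (ab)¹ = ab, (ab)² = a², (ab)³ = ab⁻¹, (ab)⁴ = e.
The smallest positive k with (ab)ᵏ = e is 4, so |⟨ab⟩| = 4.

Answer: 4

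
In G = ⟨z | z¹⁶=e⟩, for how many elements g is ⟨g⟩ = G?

G is cyclic of order 16. An element generates G iff its order is 16, and a cyclic group of order 16 has exactly φ(16) = 8 such elements.

Answer: 8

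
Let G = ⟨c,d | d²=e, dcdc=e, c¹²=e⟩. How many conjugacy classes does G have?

The conjugacy classes (representative and size) are:
  [e] (size 1), [c¹¹] (size 2), [c²] (size 2), [c⁹] (size 2), [c⁴] (size 2), [c⁵] (size 2), [c⁶] (size 1), [d] (size 6), [cd] (size 6).
Class equation: 1 + 2 + 2 + 2 + 2 + 2 + 1 + 6 + 6 = 24 = |G|. So G has 9 conjugacy classes.

Answer: 9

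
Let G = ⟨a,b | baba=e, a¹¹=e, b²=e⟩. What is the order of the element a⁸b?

Compute successive powers until reaching e:
  (a⁸b)¹ = a⁸b, (a⁸b)² = e.
The smallest positive k with (a⁸b)ᵏ = e is 2.

Answer: 2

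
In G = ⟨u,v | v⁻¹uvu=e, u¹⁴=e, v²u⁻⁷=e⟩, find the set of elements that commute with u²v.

⟨u²v⟩ ⊆ C_G(u²v) since powers of u²v commute with u²v; so |C_G(u²v)| ≥ |⟨u²v⟩| = 4.
By orbit–stabilizer, |C_G(u²v)| = |G| / |conj. class of u²v| = 28 / 7 = 4.
The 4 elements commuting with u²v are {e, u⁷, u²v, u²v⁻¹}.

Answer: {e, u⁷, u²v, u²v⁻¹}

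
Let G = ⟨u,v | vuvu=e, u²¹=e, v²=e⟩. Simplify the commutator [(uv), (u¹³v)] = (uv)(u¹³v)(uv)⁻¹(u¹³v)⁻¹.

[(uv), (u¹³v)] = (uv)·(u¹³v)·(uv)⁻¹·(u¹³v)⁻¹.
  (uv) · (u¹³v) = u⁹
  (u⁹) · (uv) = u¹⁰v
  (u¹⁰v) · (u¹³v) = u¹⁸

Answer: u¹⁸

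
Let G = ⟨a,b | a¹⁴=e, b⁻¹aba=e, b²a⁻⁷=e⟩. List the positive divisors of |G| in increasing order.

|G| = 28 = 2² · 7. By Lagrange's theorem the order of any subgroup divides 28; the divisors of 28 are 1, 2, 4, 7, 14, 28.

Answer: 1, 2, 4, 7, 14, 28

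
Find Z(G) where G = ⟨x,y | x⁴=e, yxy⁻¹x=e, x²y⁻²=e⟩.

An element z ∈ Z(G) iff z commutes with every generator.
For example x² is central: (x²)·x = x³ = x·(x²); (x²)·y = y⁻¹ = y·(x²).
Whereas x ∉ Z(G) since x·y = xy ≠ xy⁻¹ = y·x.
Checking each of the 8 elements this way gives Z(G) = {e, x²}, of order 2.

Answer: {e, x²}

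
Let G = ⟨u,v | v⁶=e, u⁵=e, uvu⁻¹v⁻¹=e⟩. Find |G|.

Enumerate words in the generators, reducing via the relations: the distinct elements are
  {e, u, v, uv, u², u³, u⁴, v², v³, v⁴, v⁵, uv², uv³, uv⁴, uv⁵, u²v, u³v, u⁴v, u²v², u²v³, u²v⁴, u²v⁵, u³v², u³v³, u³v⁴, u³v⁵, u⁴v², u⁴v³, u⁴v⁴, u⁴v⁵}.
No further products give new elements, so |G| = 30.

Answer: 30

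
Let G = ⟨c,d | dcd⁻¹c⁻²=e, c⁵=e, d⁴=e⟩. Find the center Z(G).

An element z ∈ Z(G) iff z commutes with every generator.
For example e is central: e·c = c = c·e; e·d = d = d·e.
Whereas c ∉ Z(G) since c·d = cd ≠ c²d = d·c.
Checking each of the 20 elements this way gives Z(G) = {e}, of order 1.

Answer: {e}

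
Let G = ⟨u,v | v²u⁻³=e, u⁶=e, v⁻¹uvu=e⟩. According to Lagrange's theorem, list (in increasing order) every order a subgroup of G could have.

|G| = 12 = 2² · 3. By Lagrange's theorem the order of any subgroup divides 12; the divisors of 12 are 1, 2, 3, 4, 6, 12.

Answer: 1, 2, 3, 4, 6, 12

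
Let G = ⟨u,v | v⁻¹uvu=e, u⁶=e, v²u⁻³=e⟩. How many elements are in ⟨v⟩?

|⟨v⟩| equals the order of v. Compute successive powers until reaching e:
  v¹ = v, v² = u³, v³ = v⁻¹, v⁴ = e.
The smallest positive k with vᵏ = e is 4, so |⟨v⟩| = 4.

Answer: 4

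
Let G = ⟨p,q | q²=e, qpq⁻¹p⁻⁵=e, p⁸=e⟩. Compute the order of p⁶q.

Compute successive powers until reaching e:
  (p⁶q)¹ = p⁶q, (p⁶q)² = p⁴, (p⁶q)³ = p²q, (p⁶q)⁴ = e.
The smallest positive k with (p⁶q)ᵏ = e is 4.

Answer: 4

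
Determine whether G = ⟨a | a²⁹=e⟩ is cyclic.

|G| = 29. The element a has order 29 (its powers give 29 distinct elements), so ⟨a⟩ = G and G is cyclic.

Answer: Yes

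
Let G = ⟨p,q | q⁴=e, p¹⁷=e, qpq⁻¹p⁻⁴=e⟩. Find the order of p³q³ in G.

Compute successive powers until reaching e:
  (p³q³)¹ = p³q³, (p³q³)² = p⁸q², (p³q³)³ = p⁵q, (p³q³)⁴ = e.
The smallest positive k with (p³q³)ᵏ = e is 4.

Answer: 4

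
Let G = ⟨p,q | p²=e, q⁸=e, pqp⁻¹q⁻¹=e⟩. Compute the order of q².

Compute successive powers until reaching e:
  (q²)¹ = q², (q²)² = q⁴, (q²)³ = q⁶, (q²)⁴ = e.
The smallest positive k with (q²)ᵏ = e is 4.

Answer: 4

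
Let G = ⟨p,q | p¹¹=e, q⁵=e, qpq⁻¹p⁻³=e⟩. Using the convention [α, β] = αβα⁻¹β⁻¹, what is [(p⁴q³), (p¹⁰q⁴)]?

[(p⁴q³), (p¹⁰q⁴)] = (p⁴q³)·(p¹⁰q⁴)·(p⁴q³)⁻¹·(p¹⁰q⁴)⁻¹.
  (p⁴q³) · (p¹⁰q⁴) = p¹⁰q²
  (p¹⁰q²) · (p⁸q²) = p⁵q⁴
  (p⁵q⁴) · (p³q) = p⁶

Answer: p⁶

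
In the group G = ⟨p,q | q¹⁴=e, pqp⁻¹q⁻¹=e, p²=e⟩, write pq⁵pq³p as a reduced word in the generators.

Multiply left to right, reducing at each step:
  p · q⁵ = pq⁵
  (pq⁵) · p = q⁵
  (q⁵) · q³ = q⁸
  (q⁸) · p = pq⁸

Answer: pq⁸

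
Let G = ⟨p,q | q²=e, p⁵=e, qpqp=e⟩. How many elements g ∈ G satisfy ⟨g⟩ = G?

⟨g⟩ = G would require ord(g) = |G| = 10, but the maximum element order in G is 5 < 10. So G is not cyclic and no single element generates it: the count is 0.

Answer: 0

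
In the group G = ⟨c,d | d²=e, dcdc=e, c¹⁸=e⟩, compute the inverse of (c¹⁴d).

The order of (c¹⁴d) is 2 (smallest k with (c¹⁴d)ᵏ = e), so (c¹⁴d)⁻¹ = (c¹⁴d)¹ = c¹⁴d.
Check: (c¹⁴d) · (c¹⁴d) → (c¹⁴d) · c¹⁴ = d;   d · d = e, giving e as required.

Answer: c¹⁴d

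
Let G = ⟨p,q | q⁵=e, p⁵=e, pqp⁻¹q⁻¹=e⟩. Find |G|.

Enumerate words in the generators, reducing via the relations: the distinct elements are
  {e, p, q, pq, p², p³, p⁴, q², q³, q⁴, pq², pq³, pq⁴, p²q, p³q, p⁴q, p²q², p²q³, p²q⁴, p³q², p³q³, p³q⁴, p⁴q², p⁴q³, p⁴q⁴}.
No further products give new elements, so |G| = 25.

Answer: 25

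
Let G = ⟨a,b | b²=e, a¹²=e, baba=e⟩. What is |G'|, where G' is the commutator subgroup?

G' = [G, G] is generated by all commutators. The generator-pair commutators are: [a, b] = a².
The subgroup they normally generate is {e, a², a⁴, a⁶, a⁸, a¹⁰}, of order 6.
Check: |G/G'| = 24/6 = 4 is the order of the abelianisation.

Answer: 6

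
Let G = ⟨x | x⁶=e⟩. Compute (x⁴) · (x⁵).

Compute (x⁴) · (x⁵) by multiplying left to right and reducing via the relations at each step:
  (x⁴) · x⁵ = x³

Answer: x³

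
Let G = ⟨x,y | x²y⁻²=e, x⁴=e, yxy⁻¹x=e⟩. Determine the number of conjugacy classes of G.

The conjugacy classes (representative and size) are:
  [e] (size 1), [x³] (size 2), [x²] (size 1), [y⁻¹] (size 2), [xy] (size 2).
Class equation: 1 + 2 + 1 + 2 + 2 = 8 = |G|. So G has 5 conjugacy classes.

Answer: 5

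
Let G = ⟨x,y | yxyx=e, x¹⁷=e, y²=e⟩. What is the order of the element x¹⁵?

Compute successive powers until reaching e:
  (x¹⁵)¹ = x¹⁵, (x¹⁵)² = x¹³, (x¹⁵)³ = x¹¹, (x¹⁵)⁴ = x⁹, (x¹⁵)⁵ = x⁷, (x¹⁵)⁶ = x⁵, (x¹⁵)⁷ = x³, (x¹⁵)⁸ = x, (x¹⁵)⁹ = x¹⁶, (x¹⁵)¹⁰ = x¹⁴, (x¹⁵)¹¹ = x¹², (x¹⁵)¹² = x¹⁰, (x¹⁵)¹³ = x⁸, (x¹⁵)¹⁴ = x⁶, (x¹⁵)¹⁵ = x⁴, (x¹⁵)¹⁶ = x², (x¹⁵)¹⁷ = e.
The smallest positive k with (x¹⁵)ᵏ = e is 17.

Answer: 17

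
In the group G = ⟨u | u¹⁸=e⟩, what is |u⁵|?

Compute successive powers until reaching e:
  (u⁵)¹ = u⁵, (u⁵)² = u¹⁰, (u⁵)³ = u¹⁵, (u⁵)⁴ = u², (u⁵)⁵ = u⁷, (u⁵)⁶ = u¹², (u⁵)⁷ = u¹⁷, (u⁵)⁸ = u⁴, (u⁵)⁹ = u⁹, (u⁵)¹⁰ = u¹⁴, (u⁵)¹¹ = u, (u⁵)¹² = u⁶, (u⁵)¹³ = u¹¹, (u⁵)¹⁴ = u¹⁶, (u⁵)¹⁵ = u³, (u⁵)¹⁶ = u⁸, (u⁵)¹⁷ = u¹³, (u⁵)¹⁸ = e.
The smallest positive k with (u⁵)ᵏ = e is 18.

Answer: 18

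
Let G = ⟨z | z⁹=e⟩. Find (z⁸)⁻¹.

The order of (z⁸) is 9 (smallest k with (z⁸)ᵏ = e), so (z⁸)⁻¹ = (z⁸)⁸ = z.
Check: (z⁸) · z → (z⁸) · z = e, giving e as required.

Answer: z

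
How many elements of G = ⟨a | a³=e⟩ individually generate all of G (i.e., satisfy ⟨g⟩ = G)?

G is cyclic of order 3. An element generates G iff its order is 3, and a cyclic group of order 3 has exactly φ(3) = 2 such elements.

Answer: 2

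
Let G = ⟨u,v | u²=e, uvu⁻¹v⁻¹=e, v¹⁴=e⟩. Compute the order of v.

Compute successive powers until reaching e:
  v¹ = v, v² = v², v³ = v³, v⁴ = v⁴, v⁵ = v⁵, v⁶ = v⁶, v⁷ = v⁷, v⁸ = v⁸, v⁹ = v⁹, v¹⁰ = v¹⁰, v¹¹ = v¹¹, v¹² = v¹², v¹³ = v¹³, v¹⁴ = e.
The smallest positive k with vᵏ = e is 14.

Answer: 14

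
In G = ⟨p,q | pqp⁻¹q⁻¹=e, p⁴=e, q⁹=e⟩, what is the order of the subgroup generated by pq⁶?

|⟨pq⁶⟩| equals the order of pq⁶. Compute successive powers until reaching e:
  (pq⁶)¹ = pq⁶, (pq⁶)² = p²q³, (pq⁶)³ = p³, (pq⁶)⁴ = q⁶, (pq⁶)⁵ = pq³, (pq⁶)⁶ = p², (pq⁶)⁷ = p³q⁶, (pq⁶)⁸ = q³, (pq⁶)⁹ = p, (pq⁶)¹⁰ = p²q⁶, (pq⁶)¹¹ = p³q³, (pq⁶)¹² = e.
The smallest positive k with (pq⁶)ᵏ = e is 12, so |⟨pq⁶⟩| = 12.

Answer: 12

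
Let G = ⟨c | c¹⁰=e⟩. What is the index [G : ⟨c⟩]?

First find ord(c) by computing successive powers:
  c¹ = c, c² = c², c³ = c³, c⁴ = c⁴, c⁵ = c⁵, c⁶ = c⁶, c⁷ = c⁷, c⁸ = c⁸, c⁹ = c⁹, c¹⁰ = e.
So |⟨c⟩| = ord(c) = 10. With |G| = 10, by Lagrange [G : ⟨c⟩] = 10/10 = 1.

Answer: 1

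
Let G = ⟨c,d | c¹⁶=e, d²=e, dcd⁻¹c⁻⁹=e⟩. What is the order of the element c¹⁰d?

Compute successive powers until reaching e:
  (c¹⁰d)¹ = c¹⁰d, (c¹⁰d)² = c⁴, (c¹⁰d)³ = c¹⁴d, (c¹⁰d)⁴ = c⁸, (c¹⁰d)⁵ = c²d, (c¹⁰d)⁶ = c¹², (c¹⁰d)⁷ = c⁶d, (c¹⁰d)⁸ = e.
The smallest positive k with (c¹⁰d)ᵏ = e is 8.

Answer: 8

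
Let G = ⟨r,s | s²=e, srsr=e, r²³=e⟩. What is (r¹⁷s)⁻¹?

The order of (r¹⁷s) is 2 (smallest k with (r¹⁷s)ᵏ = e), so (r¹⁷s)⁻¹ = (r¹⁷s)¹ = r¹⁷s.
Check: (r¹⁷s) · (r¹⁷s) → (r¹⁷s) · r¹⁷ = s;   s · s = e, giving e as required.

Answer: r¹⁷s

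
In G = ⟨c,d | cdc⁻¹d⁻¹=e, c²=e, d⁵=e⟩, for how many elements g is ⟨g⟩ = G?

G is cyclic of order 10. An element generates G iff its order is 10, and a cyclic group of order 10 has exactly φ(10) = 4 such elements.

Answer: 4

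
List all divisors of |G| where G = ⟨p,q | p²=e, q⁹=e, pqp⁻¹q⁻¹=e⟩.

|G| = 18 = 2 · 3². By Lagrange's theorem the order of any subgroup divides 18; the divisors of 18 are 1, 2, 3, 6, 9, 18.

Answer: 1, 2, 3, 6, 9, 18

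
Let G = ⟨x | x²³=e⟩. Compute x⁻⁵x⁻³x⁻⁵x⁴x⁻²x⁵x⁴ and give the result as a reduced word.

Multiply left to right, reducing at each step:
  (x¹⁸) · x⁻³ = x¹⁵
  (x¹⁵) · x⁻⁵ = x¹⁰
  (x¹⁰) · x⁴ = x¹⁴
  (x¹⁴) · x⁻² = x¹²
  (x¹²) · x⁵ = x¹⁷
  (x¹⁷) · x⁴ = x²¹

Answer: x²¹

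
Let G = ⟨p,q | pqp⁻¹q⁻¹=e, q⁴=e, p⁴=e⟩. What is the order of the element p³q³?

Compute successive powers until reaching e:
  (p³q³)¹ = p³q³, (p³q³)² = p²q², (p³q³)³ = pq, (p³q³)⁴ = e.
The smallest positive k with (p³q³)ᵏ = e is 4.

Answer: 4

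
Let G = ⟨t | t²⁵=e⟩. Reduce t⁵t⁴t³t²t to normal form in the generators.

Multiply left to right, reducing at each step:
  (t⁵) · t⁴ = t⁹
  (t⁹) · t³ = t¹²
  (t¹²) · t² = t¹⁴
  (t¹⁴) · t = t¹⁵

Answer: t¹⁵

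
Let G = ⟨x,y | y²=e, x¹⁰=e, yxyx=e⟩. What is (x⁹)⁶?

Compute successive powers of (x⁹), reducing at each step:
  (x⁹)²: (x⁹) · x⁹ = x⁸
  (x⁹)³: (x⁸) · x⁹ = x⁷
  (x⁹)⁴: (x⁷) · x⁹ = x⁶
  (x⁹)⁵: (x⁶) · x⁹ = x⁵
  (x⁹)⁶: (x⁵) · x⁹ = x⁴

Answer: x⁴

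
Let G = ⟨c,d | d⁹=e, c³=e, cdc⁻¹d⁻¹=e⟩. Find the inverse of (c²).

The order of (c²) is 3 (smallest k with (c²)ᵏ = e), so (c²)⁻¹ = (c²)² = c.
Check: (c²) · c → (c²) · c = e, giving e as required.

Answer: c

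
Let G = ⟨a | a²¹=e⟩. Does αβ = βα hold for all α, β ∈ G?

G has a single generator, so G is cyclic and hence abelian.

Answer: Yes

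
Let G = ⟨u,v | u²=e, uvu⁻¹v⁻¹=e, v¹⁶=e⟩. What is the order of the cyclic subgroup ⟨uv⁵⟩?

|⟨uv⁵⟩| equals the order of uv⁵. Compute successive powers until reaching e:
  (uv⁵)¹ = uv⁵, (uv⁵)² = v¹⁰, (uv⁵)³ = uv¹⁵, (uv⁵)⁴ = v⁴, (uv⁵)⁵ = uv⁹, (uv⁵)⁶ = v¹⁴, (uv⁵)⁷ = uv³, (uv⁵)⁸ = v⁸, (uv⁵)⁹ = uv¹³, (uv⁵)¹⁰ = v², (uv⁵)¹¹ = uv⁷, (uv⁵)¹² = v¹², (uv⁵)¹³ = uv, (uv⁵)¹⁴ = v⁶, (uv⁵)¹⁵ = uv¹¹, (uv⁵)¹⁶ = e.
The smallest positive k with (uv⁵)ᵏ = e is 16, so |⟨uv⁵⟩| = 16.

Answer: 16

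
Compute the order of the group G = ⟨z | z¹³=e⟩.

G is generated by a single element, so G is cyclic. The relator gives z¹³ = e and no smaller power is forced to be e, so the 13 powers {e, z, z², z³, z⁴, z⁵, z⁶, z⁷, z⁸, z⁹, z¹², z¹¹, z¹⁰} are distinct. Hence |G| = 13.

Answer: 13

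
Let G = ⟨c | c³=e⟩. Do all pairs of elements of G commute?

G has a single generator, so G is cyclic and hence abelian.

Answer: Yes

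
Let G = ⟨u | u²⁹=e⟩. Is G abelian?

G has a single generator, so G is cyclic and hence abelian.

Answer: Yes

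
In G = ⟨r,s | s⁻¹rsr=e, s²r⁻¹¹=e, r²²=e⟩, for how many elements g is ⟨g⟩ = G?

⟨g⟩ = G would require ord(g) = |G| = 44, but the maximum element order in G is 22 < 44. So G is not cyclic and no single element generates it: the count is 0.

Answer: 0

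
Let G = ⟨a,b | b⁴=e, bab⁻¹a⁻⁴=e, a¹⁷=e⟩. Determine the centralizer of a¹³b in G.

⟨a¹³b⟩ ⊆ C_G(a¹³b) since powers of a¹³b commute with a¹³b; so |C_G(a¹³b)| ≥ |⟨a¹³b⟩| = 4.
By orbit–stabilizer, |C_G(a¹³b)| = |G| / |conj. class of a¹³b| = 68 / 17 = 4.
The 4 elements commuting with a¹³b are {e, ab³, a¹³b, a¹⁴b²}.

Answer: {e, ab³, a¹³b, a¹⁴b²}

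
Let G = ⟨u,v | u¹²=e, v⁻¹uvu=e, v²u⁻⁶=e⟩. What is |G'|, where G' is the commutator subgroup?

G' = [G, G] is generated by all commutators. The generator-pair commutators are: [u, v] = u².
The subgroup they normally generate is {e, u², u⁴, u⁶, u⁸, u¹⁰}, of order 6.
Check: |G/G'| = 24/6 = 4 is the order of the abelianisation.

Answer: 6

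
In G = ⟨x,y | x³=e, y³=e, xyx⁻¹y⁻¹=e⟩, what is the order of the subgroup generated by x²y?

|⟨x²y⟩| equals the order of x²y. Compute successive powers until reaching e:
  (x²y)¹ = x²y, (x²y)² = xy², (x²y)³ = e.
The smallest positive k with (x²y)ᵏ = e is 3, so |⟨x²y⟩| = 3.

Answer: 3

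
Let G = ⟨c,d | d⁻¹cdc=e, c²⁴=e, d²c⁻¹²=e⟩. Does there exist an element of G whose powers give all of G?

Every cyclic group is abelian. But c·d = cd while d·c = c¹¹d⁻¹, so c·d ≠ d·c and G is not abelian. Hence G is not cyclic.

Answer: No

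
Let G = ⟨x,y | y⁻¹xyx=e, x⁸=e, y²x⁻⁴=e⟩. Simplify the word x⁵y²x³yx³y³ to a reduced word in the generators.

Multiply left to right, reducing at each step:
  (x⁵) · y² = x
  x · x³ = x⁴
  (x⁴) · y = y⁻¹
  (y⁻¹) · x³ = xy
  (xy) · y³ = x

Answer: x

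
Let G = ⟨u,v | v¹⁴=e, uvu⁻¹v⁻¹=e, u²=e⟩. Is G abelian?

Each pair of generators commutes: u·v = uv = v·u. Since the generators pairwise commute, every element of G commutes with every other, so G is abelian.

Answer: Yes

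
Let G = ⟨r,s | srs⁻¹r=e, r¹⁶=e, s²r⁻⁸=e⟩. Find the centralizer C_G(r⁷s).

⟨r⁷s⟩ ⊆ C_G(r⁷s) since powers of r⁷s commute with r⁷s; so |C_G(r⁷s)| ≥ |⟨r⁷s⟩| = 4.
By orbit–stabilizer, |C_G(r⁷s)| = |G| / |conj. class of r⁷s| = 32 / 8 = 4.
The 4 elements commuting with r⁷s are {e, r⁸, r⁷s⁻¹, r⁷s}.

Answer: {e, r⁸, r⁷s⁻¹, r⁷s}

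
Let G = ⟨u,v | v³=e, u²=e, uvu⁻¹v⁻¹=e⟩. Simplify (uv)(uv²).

Compute (uv) · (uv²) by multiplying left to right and reducing via the relations at each step:
  (uv) · u = v
  v · v² = e

Answer: e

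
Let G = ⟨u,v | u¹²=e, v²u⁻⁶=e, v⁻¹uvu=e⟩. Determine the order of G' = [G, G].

G' = [G, G] is generated by all commutators. The generator-pair commutators are: [u, v] = u².
The subgroup they normally generate is {e, u², u⁴, u⁶, u⁸, u¹⁰}, of order 6.
Check: |G/G'| = 24/6 = 4 is the order of the abelianisation.

Answer: 6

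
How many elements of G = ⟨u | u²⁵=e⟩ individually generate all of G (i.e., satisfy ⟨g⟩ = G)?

G is cyclic of order 25. An element generates G iff its order is 25, and a cyclic group of order 25 has exactly φ(25) = 20 such elements.

Answer: 20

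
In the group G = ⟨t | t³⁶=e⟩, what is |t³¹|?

Compute successive powers until reaching e:
  (t³¹)¹ = t³¹, (t³¹)² = t²⁶, (t³¹)³ = t²¹, (t³¹)⁴ = t¹⁶, (t³¹)⁵ = t¹¹, (t³¹)⁶ = t⁶, (t³¹)⁷ = t, (t³¹)⁸ = t³², (t³¹)⁹ = t²⁷, (t³¹)¹⁰ = t²², (t³¹)¹¹ = t¹⁷, (t³¹)¹² = t¹², (t³¹)¹³ = t⁷, (t³¹)¹⁴ = t², (t³¹)¹⁵ = t³³, (t³¹)¹⁶ = t²⁸, (t³¹)¹⁷ = t²³, (t³¹)¹⁸ = t¹⁸, (t³¹)¹⁹ = t¹³, (t³¹)²⁰ = t⁸, (t³¹)²¹ = t³, (t³¹)²² = t³⁴, (t³¹)²³ = t²⁹, (t³¹)²⁴ = t²⁴, (t³¹)²⁵ = t¹⁹, (t³¹)²⁶ = t¹⁴, (t³¹)²⁷ = t⁹, (t³¹)²⁸ = t⁴, (t³¹)²⁹ = t³⁵, (t³¹)³⁰ = t³⁰, (t³¹)³¹ = t²⁵, (t³¹)³² = t²⁰, (t³¹)³³ = t¹⁵, (t³¹)³⁴ = t¹⁰, (t³¹)³⁵ = t⁵, (t³¹)³⁶ = e.
The smallest positive k with (t³¹)ᵏ = e is 36.

Answer: 36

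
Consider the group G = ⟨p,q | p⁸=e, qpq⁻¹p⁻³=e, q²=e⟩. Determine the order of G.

Enumerate words in the generators, reducing via the relations: the distinct elements are
  {e, p, q, pq, p², p³, p⁴, p⁵, p⁶, p⁷, p²q, p³q, p⁴q, p⁵q, p⁶q, p⁷q}.
No further products give new elements, so |G| = 16.

Answer: 16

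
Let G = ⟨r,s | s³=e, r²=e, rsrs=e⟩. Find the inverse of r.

The order of r is 2 (smallest k with rᵏ = e), so r⁻¹ = r¹ = r.
Check: r · r → r · r = e, giving e as required.

Answer: r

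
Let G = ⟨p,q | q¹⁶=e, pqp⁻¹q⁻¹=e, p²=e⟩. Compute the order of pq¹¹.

Compute successive powers until reaching e:
  (pq¹¹)¹ = pq¹¹, (pq¹¹)² = q⁶, (pq¹¹)³ = pq, (pq¹¹)⁴ = q¹², (pq¹¹)⁵ = pq⁷, (pq¹¹)⁶ = q², (pq¹¹)⁷ = pq¹³, (pq¹¹)⁸ = q⁸, (pq¹¹)⁹ = pq³, (pq¹¹)¹⁰ = q¹⁴, (pq¹¹)¹¹ = pq⁹, (pq¹¹)¹² = q⁴, (pq¹¹)¹³ = pq¹⁵, (pq¹¹)¹⁴ = q¹⁰, (pq¹¹)¹⁵ = pq⁵, (pq¹¹)¹⁶ = e.
The smallest positive k with (pq¹¹)ᵏ = e is 16.

Answer: 16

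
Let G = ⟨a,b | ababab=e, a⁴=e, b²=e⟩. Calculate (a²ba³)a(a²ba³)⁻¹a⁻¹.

[(a²ba³), a] = (a²ba³)·a·(a²ba³)⁻¹·a⁻¹.
  (a²ba³) · a = a²b
  (a²b) · (aba²) = aba
  (aba) · (a³) = ab

Answer: ab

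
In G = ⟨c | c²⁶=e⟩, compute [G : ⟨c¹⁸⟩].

First find ord(c¹⁸) by computing successive powers:
  (c¹⁸)¹ = c¹⁸, (c¹⁸)² = c¹⁰, (c¹⁸)³ = c², (c¹⁸)⁴ = c²⁰, (c¹⁸)⁵ = c¹², (c¹⁸)⁶ = c⁴, (c¹⁸)⁷ = c²², (c¹⁸)⁸ = c¹⁴, (c¹⁸)⁹ = c⁶, (c¹⁸)¹⁰ = c²⁴, (c¹⁸)¹¹ = c¹⁶, (c¹⁸)¹² = c⁸, (c¹⁸)¹³ = e.
So |⟨c¹⁸⟩| = ord(c¹⁸) = 13. With |G| = 26, by Lagrange [G : ⟨c¹⁸⟩] = 26/13 = 2.

Answer: 2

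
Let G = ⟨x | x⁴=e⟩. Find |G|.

G is generated by a single element, so G is cyclic. The relator gives x⁴ = e and no smaller power is forced to be e, so the 4 powers {e, x, x², x³} are distinct. Hence |G| = 4.

Answer: 4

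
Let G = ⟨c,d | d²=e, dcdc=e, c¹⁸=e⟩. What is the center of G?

An element z ∈ Z(G) iff z commutes with every generator.
For example c⁹ is central: (c⁹)·c = c¹⁰ = c·(c⁹); (c⁹)·d = c⁹d = d·(c⁹).
Whereas c ∉ Z(G) since c·d = cd ≠ c¹⁷d = d·c.
Checking each of the 36 elements this way gives Z(G) = {e, c⁹}, of order 2.

Answer: {e, c⁹}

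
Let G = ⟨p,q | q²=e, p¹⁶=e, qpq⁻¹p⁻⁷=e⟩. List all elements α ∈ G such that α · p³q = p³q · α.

⟨p³q⟩ ⊆ C_G(p³q) since powers of p³q commute with p³q; so |C_G(p³q)| ≥ |⟨p³q⟩| = 4.
By orbit–stabilizer, |C_G(p³q)| = |G| / |conj. class of p³q| = 32 / 8 = 4.
The 4 elements commuting with p³q are {e, p⁸, p³q, p¹¹q}.

Answer: {e, p⁸, p³q, p¹¹q}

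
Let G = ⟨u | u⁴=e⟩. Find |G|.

G is generated by a single element, so G is cyclic. The relator gives u⁴ = e and no smaller power is forced to be e, so the 4 powers {e, u, u², u³} are distinct. Hence |G| = 4.

Answer: 4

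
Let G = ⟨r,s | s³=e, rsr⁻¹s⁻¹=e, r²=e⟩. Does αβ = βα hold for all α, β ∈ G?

Each pair of generators commutes: r·s = rs = s·r. Since the generators pairwise commute, every element of G commutes with every other, so G is abelian.

Answer: Yes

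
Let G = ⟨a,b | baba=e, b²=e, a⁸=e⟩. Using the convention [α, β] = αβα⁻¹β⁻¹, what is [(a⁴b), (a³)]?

[(a⁴b), (a³)] = (a⁴b)·(a³)·(a⁴b)⁻¹·(a³)⁻¹.
  (a⁴b) · (a³) = ab
  (ab) · (a⁴b) = a⁵
  (a⁵) · (a⁵) = a²

Answer: a²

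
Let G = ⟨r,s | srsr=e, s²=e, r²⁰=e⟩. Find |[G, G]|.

G' = [G, G] is generated by all commutators. The generator-pair commutators are: [r, s] = r².
The subgroup they normally generate is {e, r², r⁴, r⁶, r⁸, r¹⁰, r¹², r¹⁴, r¹⁶, r¹⁸}, of order 10.
Check: |G/G'| = 40/10 = 4 is the order of the abelianisation.

Answer: 10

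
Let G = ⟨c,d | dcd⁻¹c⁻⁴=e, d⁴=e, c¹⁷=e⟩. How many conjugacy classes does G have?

The conjugacy classes (representative and size) are:
  [e] (size 1), [c⁴] (size 4), [c²] (size 4), [c⁵] (size 4), [c¹¹] (size 4), [c⁷d] (size 17), [c³d²] (size 17), [c⁹d³] (size 17).
Class equation: 1 + 4 + 4 + 4 + 4 + 17 + 17 + 17 = 68 = |G|. So G has 8 conjugacy classes.

Answer: 8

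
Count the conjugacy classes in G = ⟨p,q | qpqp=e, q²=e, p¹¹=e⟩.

The conjugacy classes (representative and size) are:
  [e] (size 1), [p¹⁰] (size 2), [p²] (size 2), [p³] (size 2), [p⁷] (size 2), [p⁶] (size 2), [p²q] (size 11).
Class equation: 1 + 2 + 2 + 2 + 2 + 2 + 11 = 22 = |G|. So G has 7 conjugacy classes.

Answer: 7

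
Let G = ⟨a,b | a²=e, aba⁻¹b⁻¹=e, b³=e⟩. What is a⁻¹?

The order of a is 2 (smallest k with aᵏ = e), so a⁻¹ = a¹ = a.
Check: a · a → a · a = e, giving e as required.

Answer: a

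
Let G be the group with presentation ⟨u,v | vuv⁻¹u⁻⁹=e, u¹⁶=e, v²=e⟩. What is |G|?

Enumerate words in the generators, reducing via the relations: the distinct elements are
  {e, u, v, uv, u², u³, u⁴, u⁵, u⁶, u⁷, u⁸, u⁹, u²v, u³v, u¹², u¹³, u¹¹, u¹⁰, u¹⁴, u¹⁵, u⁴v, u⁵v, u⁶v, u⁷v, u⁸v, u⁹v, u¹²v, u¹³v, u¹¹v, u¹⁰v, u¹⁴v, u¹⁵v}.
No further products give new elements, so |G| = 32.

Answer: 32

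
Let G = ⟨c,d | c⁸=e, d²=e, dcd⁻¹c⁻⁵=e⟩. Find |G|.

Enumerate words in the generators, reducing via the relations: the distinct elements are
  {c, d, e, cd, c², c³, c⁴, c⁵, c⁶, c⁷, c²d, c³d, c⁴d, c⁵d, c⁶d, c⁷d}.
No further products give new elements, so |G| = 16.

Answer: 16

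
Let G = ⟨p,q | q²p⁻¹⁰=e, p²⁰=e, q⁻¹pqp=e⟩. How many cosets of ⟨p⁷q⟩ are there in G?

First find ord(p⁷q) by computing successive powers:
  (p⁷q)¹ = p⁷q, (p⁷q)² = p¹⁰, (p⁷q)³ = p⁷q⁻¹, (p⁷q)⁴ = e.
So |⟨p⁷q⟩| = ord(p⁷q) = 4. With |G| = 40, by Lagrange [G : ⟨p⁷q⟩] = 40/4 = 10.

Answer: 10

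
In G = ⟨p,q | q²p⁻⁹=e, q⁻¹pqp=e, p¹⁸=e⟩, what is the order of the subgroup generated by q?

|⟨q⟩| equals the order of q. Compute successive powers until reaching e:
  q¹ = q, q² = p⁹, q³ = q⁻¹, q⁴ = e.
The smallest positive k with qᵏ = e is 4, so |⟨q⟩| = 4.

Answer: 4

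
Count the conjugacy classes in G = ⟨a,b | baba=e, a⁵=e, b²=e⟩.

The conjugacy classes (representative and size) are:
  [e] (size 1), [a] (size 2), [a²] (size 2), [b] (size 5).
Class equation: 1 + 2 + 2 + 5 = 10 = |G|. So G has 4 conjugacy classes.

Answer: 4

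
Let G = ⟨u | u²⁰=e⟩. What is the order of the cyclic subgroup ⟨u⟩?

|⟨u⟩| equals the order of u. Compute successive powers until reaching e:
  u¹ = u, u² = u², u³ = u³, u⁴ = u⁴, u⁵ = u⁵, u⁶ = u⁶, u⁷ = u⁷, u⁸ = u⁸, u⁹ = u⁹, u¹⁰ = u¹⁰, u¹¹ = u¹¹, u¹² = u¹², u¹³ = u¹³, u¹⁴ = u¹⁴, u¹⁵ = u¹⁵, u¹⁶ = u¹⁶, u¹⁷ = u¹⁷, u¹⁸ = u¹⁸, u¹⁹ = u¹⁹, u²⁰ = e.
The smallest positive k with uᵏ = e is 20, so |⟨u⟩| = 20.

Answer: 20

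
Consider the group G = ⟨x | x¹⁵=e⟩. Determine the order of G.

G is generated by a single element, so G is cyclic. The relator gives x¹⁵ = e and no smaller power is forced to be e, so the 15 powers {e, x, x², x³, x⁴, x⁵, x⁶, x⁷, x⁸, x⁹, x¹², x¹³, x¹¹, x¹⁰, x¹⁴} are distinct. Hence |G| = 15.

Answer: 15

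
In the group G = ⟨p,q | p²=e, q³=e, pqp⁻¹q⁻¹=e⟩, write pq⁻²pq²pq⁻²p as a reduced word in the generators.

Multiply left to right, reducing at each step:
  p · q⁻² = pq
  (pq) · p = q
  q · q² = e
  e · p = p
  p · q⁻² = pq
  (pq) · p = q

Answer: q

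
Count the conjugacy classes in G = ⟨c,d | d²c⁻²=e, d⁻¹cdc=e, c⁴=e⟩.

The conjugacy classes (representative and size) are:
  [e] (size 1), [c³] (size 2), [c²] (size 1), [d⁻¹] (size 2), [cd⁻¹] (size 2).
Class equation: 1 + 2 + 1 + 2 + 2 = 8 = |G|. So G has 5 conjugacy classes.

Answer: 5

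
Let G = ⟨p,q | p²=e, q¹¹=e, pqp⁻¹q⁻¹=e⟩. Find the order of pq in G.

Compute successive powers until reaching e:
  (pq)¹ = pq, (pq)² = q², (pq)³ = pq³, (pq)⁴ = q⁴, (pq)⁵ = pq⁵, (pq)⁶ = q⁶, (pq)⁷ = pq⁷, (pq)⁸ = q⁸, (pq)⁹ = pq⁹, (pq)¹⁰ = q¹⁰, (pq)¹¹ = p, (pq)¹² = q, (pq)¹³ = pq², (pq)¹⁴ = q³, (pq)¹⁵ = pq⁴, (pq)¹⁶ = q⁵, (pq)¹⁷ = pq⁶, (pq)¹⁸ = q⁷, (pq)¹⁹ = pq⁸, (pq)²⁰ = q⁹, (pq)²¹ = pq¹⁰, (pq)²² = e.
The smallest positive k with (pq)ᵏ = e is 22.

Answer: 22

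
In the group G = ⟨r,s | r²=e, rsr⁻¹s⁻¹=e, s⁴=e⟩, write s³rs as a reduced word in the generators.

Multiply left to right, reducing at each step:
  (s³) · r = rs³
  (rs³) · s = r

Answer: r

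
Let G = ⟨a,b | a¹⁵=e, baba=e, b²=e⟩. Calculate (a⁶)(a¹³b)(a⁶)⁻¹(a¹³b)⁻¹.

[(a⁶), (a¹³b)] = (a⁶)·(a¹³b)·(a⁶)⁻¹·(a¹³b)⁻¹.
  (a⁶) · (a¹³b) = a⁴b
  (a⁴b) · (a⁹) = a¹⁰b
  (a¹⁰b) · (a¹³b) = a¹²

Answer: a¹²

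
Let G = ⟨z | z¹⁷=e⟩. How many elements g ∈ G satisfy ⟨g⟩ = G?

G is cyclic of order 17. An element generates G iff its order is 17, and a cyclic group of order 17 has exactly φ(17) = 16 such elements.

Answer: 16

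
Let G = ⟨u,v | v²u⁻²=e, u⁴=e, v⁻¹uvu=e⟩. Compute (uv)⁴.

Compute successive powers of (uv), reducing at each step:
  (uv)²: (uv) · u = v;   v · v = u²
  (uv)³: (u²) · u = u³;   (u³) · v = uv⁻¹
  (uv)⁴: (uv⁻¹) · u = v⁻¹;   (v⁻¹) · v = e

Answer: e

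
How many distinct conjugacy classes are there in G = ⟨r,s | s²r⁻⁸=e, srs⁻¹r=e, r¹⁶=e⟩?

The conjugacy classes (representative and size) are:
  [e] (size 1), [r] (size 2), [r¹⁴] (size 2), [r¹³] (size 2), [r¹²] (size 2), [r⁵] (size 2), [r¹⁰] (size 2), [r⁷] (size 2), [r⁸] (size 1), [s⁻¹] (size 8), [r⁷s⁻¹] (size 8).
Class equation: 1 + 2 + 2 + 2 + 2 + 2 + 2 + 2 + 1 + 8 + 8 = 32 = |G|. So G has 11 conjugacy classes.

Answer: 11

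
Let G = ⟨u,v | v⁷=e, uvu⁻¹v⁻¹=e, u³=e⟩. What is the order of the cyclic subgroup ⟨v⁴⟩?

|⟨v⁴⟩| equals the order of v⁴. Compute successive powers until reaching e:
  (v⁴)¹ = v⁴, (v⁴)² = v, (v⁴)³ = v⁵, (v⁴)⁴ = v², (v⁴)⁵ = v⁶, (v⁴)⁶ = v³, (v⁴)⁷ = e.
The smallest positive k with (v⁴)ᵏ = e is 7, so |⟨v⁴⟩| = 7.

Answer: 7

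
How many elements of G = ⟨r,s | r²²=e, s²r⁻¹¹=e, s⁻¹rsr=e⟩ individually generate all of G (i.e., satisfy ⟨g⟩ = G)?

⟨g⟩ = G would require ord(g) = |G| = 44, but the maximum element order in G is 22 < 44. So G is not cyclic and no single element generates it: the count is 0.

Answer: 0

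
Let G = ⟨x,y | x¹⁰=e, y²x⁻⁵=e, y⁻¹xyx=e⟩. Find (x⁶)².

Compute successive powers of (x⁶), reducing at each step:
  (x⁶)²: (x⁶) · x⁶ = x²

Answer: x²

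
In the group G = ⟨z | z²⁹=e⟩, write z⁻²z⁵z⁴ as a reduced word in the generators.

Multiply left to right, reducing at each step:
  (z²⁷) · z⁵ = z³
  (z³) · z⁴ = z⁷

Answer: z⁷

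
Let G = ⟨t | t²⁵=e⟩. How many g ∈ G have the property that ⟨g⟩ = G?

G is cyclic of order 25. An element generates G iff its order is 25, and a cyclic group of order 25 has exactly φ(25) = 20 such elements.

Answer: 20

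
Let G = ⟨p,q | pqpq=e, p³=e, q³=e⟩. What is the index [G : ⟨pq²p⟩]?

First find ord(pq²p) by computing successive powers:
  (pq²p)¹ = pq²p, (pq²p)² = e.
So |⟨pq²p⟩| = ord(pq²p) = 2. With |G| = 12, by Lagrange [G : ⟨pq²p⟩] = 12/2 = 6.

Answer: 6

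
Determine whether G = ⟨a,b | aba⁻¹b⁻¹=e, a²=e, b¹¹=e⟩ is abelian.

Each pair of generators commutes: a·b = ab = b·a. Since the generators pairwise commute, every element of G commutes with every other, so G is abelian.

Answer: Yes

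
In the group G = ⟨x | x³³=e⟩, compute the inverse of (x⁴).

The order of (x⁴) is 33 (smallest k with (x⁴)ᵏ = e), so (x⁴)⁻¹ = (x⁴)³² = x²⁹.
Check: (x⁴) · (x²⁹) → (x⁴) · x²⁹ = e, giving e as required.

Answer: x²⁹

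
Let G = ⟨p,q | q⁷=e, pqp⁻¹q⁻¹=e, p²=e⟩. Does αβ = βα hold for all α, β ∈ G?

Each pair of generators commutes: p·q = pq = q·p. Since the generators pairwise commute, every element of G commutes with every other, so G is abelian.

Answer: Yes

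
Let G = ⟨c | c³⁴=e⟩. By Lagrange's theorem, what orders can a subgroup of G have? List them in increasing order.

|G| = 34 = 2 · 17. By Lagrange's theorem the order of any subgroup divides 34; the divisors of 34 are 1, 2, 17, 34.

Answer: 1, 2, 17, 34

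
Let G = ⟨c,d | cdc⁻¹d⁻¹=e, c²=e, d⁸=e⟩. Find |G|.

Enumerate words in the generators, reducing via the relations: the distinct elements are
  {c, d, e, cd, d², d³, d⁴, d⁵, d⁶, d⁷, cd², cd³, cd⁴, cd⁵, cd⁶, cd⁷}.
No further products give new elements, so |G| = 16.

Answer: 16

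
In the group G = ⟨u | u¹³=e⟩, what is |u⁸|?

Compute successive powers until reaching e:
  (u⁸)¹ = u⁸, (u⁸)² = u³, (u⁸)³ = u¹¹, (u⁸)⁴ = u⁶, (u⁸)⁵ = u, (u⁸)⁶ = u⁹, (u⁸)⁷ = u⁴, (u⁸)⁸ = u¹², (u⁸)⁹ = u⁷, (u⁸)¹⁰ = u², (u⁸)¹¹ = u¹⁰, (u⁸)¹² = u⁵, (u⁸)¹³ = e.
The smallest positive k with (u⁸)ᵏ = e is 13.

Answer: 13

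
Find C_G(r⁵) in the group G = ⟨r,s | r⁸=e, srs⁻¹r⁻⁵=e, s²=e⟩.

⟨r⁵⟩ ⊆ C_G(r⁵) since powers of r⁵ commute with r⁵; so |C_G(r⁵)| ≥ |⟨r⁵⟩| = 8.
By orbit–stabilizer, |C_G(r⁵)| = |G| / |conj. class of r⁵| = 16 / 2 = 8.
The 8 elements commuting with r⁵ are {e, r, r², r³, r⁴, r⁵, r⁶, r⁷}.

Answer: {e, r, r², r³, r⁴, r⁵, r⁶, r⁷}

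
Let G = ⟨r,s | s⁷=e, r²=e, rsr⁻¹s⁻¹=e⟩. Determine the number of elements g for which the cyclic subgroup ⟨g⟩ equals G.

G is cyclic of order 14. An element generates G iff its order is 14, and a cyclic group of order 14 has exactly φ(14) = 6 such elements.

Answer: 6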